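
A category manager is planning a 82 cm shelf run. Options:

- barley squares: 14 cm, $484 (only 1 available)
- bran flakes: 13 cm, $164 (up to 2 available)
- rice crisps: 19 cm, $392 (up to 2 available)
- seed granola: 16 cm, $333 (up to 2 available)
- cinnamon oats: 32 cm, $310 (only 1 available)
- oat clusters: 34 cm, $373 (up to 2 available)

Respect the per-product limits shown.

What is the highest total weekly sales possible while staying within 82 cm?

1765

Greedy by ratio would take barley squares + bran flakes + rice crisps + 2×seed granola: 78 cm used, total 1706.
Dropping seed granola frees 16 cm; slotting in rice crisps (19 cm) lifts the total to 1765 at 81 cm.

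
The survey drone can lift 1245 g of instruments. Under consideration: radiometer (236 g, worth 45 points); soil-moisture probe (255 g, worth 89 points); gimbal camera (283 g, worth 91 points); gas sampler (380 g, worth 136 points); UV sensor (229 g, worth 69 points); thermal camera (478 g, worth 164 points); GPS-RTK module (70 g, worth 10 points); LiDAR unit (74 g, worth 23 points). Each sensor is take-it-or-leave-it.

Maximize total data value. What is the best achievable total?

414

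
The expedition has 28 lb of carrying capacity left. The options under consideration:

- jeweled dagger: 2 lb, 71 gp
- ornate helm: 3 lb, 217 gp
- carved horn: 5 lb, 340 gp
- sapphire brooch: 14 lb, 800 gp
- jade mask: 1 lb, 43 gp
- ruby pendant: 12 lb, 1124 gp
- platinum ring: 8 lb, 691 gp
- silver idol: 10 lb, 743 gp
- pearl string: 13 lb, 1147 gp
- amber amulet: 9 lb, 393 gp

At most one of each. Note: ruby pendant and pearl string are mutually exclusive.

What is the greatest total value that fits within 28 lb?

2372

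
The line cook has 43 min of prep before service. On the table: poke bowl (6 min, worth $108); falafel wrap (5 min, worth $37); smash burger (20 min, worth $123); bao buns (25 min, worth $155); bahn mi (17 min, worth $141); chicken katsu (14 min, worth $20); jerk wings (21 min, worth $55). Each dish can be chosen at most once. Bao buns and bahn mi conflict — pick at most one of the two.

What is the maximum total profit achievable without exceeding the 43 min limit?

372

The ratio heuristic lands on poke bowl + falafel wrap + bahn mi + chicken katsu (306) but leaves 1 min idle.
Dropping falafel wrap and chicken katsu frees 19 min; slotting in smash burger (20 min) lifts the total to 372 at 43 min.
Every other selection either busts 43 min or breaks a pairing rule or fails to beat 372.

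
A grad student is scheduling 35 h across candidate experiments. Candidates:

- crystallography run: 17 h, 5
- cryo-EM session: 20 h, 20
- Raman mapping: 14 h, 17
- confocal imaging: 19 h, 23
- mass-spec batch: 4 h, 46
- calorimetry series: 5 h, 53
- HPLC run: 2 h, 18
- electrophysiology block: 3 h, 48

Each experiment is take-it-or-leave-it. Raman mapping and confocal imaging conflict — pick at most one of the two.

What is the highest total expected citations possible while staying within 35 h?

188

A density-first pass picks Raman mapping + mass-spec batch + calorimetry series + HPLC run + electrophysiology block — 182 at 28 h.
Dropping Raman mapping frees 14 h; slotting in confocal imaging (19 h) lifts the total to 188 at 33 h.
An exhaustive check of the 256 subsets confirms 188.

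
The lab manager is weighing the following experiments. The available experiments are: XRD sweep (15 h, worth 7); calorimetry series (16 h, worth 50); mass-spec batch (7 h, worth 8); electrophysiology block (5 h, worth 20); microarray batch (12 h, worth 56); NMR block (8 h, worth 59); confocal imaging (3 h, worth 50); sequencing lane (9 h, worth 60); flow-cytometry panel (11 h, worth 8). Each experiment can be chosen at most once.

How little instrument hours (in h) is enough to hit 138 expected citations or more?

20

Look for the lowest-instrument combination reaching 138.
NMR block + confocal imaging + sequencing lane reaches 169 using 20 h.
Below 20 h the best achievable stays under 138.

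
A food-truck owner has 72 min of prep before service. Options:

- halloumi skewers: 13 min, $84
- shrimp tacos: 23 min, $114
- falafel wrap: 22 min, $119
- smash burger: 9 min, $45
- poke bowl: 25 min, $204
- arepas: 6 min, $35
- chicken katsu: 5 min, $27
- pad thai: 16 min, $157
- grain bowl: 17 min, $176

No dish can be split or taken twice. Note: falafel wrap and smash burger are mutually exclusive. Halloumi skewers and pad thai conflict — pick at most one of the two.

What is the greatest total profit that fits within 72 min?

609

Smash burger + poke bowl + chicken katsu + pad thai + grain bowl uses 72 of the 72 min and totals 609.
An exhaustive check of the 512 subsets confirms 609.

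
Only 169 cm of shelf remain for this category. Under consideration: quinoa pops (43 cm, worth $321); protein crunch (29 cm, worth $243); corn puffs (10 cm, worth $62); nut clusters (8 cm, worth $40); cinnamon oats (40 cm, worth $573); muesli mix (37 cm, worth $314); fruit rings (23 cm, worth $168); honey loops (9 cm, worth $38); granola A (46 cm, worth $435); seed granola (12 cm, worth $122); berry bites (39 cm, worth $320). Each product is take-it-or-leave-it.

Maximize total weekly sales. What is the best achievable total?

Greedy by ratio would take protein crunch + cinnamon oats + muesli mix + granola A + seed granola: 164 cm used, total 1687.
Replace muesli mix with berry bites: the trade gains 6 net, giving 1693 at 166 cm.

1693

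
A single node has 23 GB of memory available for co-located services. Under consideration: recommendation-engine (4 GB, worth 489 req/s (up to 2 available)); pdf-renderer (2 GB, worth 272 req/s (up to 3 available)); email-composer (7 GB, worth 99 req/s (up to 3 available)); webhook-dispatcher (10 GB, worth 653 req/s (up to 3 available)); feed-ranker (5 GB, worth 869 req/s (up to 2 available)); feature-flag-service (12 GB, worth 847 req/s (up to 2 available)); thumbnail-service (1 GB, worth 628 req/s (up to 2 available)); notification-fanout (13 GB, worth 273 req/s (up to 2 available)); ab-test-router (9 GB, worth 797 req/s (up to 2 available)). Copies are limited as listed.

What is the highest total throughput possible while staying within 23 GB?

4299

Ranking by ratio (throughput/GB): thumbnail-service 628.00, feed-ranker 173.80, pdf-renderer 136.00, recommendation-engine 122.25.
Taking recommendation-engine + 3×pdf-renderer + 2×feed-ranker + 2×thumbnail-service: 22 GB used, 4299 in throughput.
Nothing else within 23 GB beats 4299.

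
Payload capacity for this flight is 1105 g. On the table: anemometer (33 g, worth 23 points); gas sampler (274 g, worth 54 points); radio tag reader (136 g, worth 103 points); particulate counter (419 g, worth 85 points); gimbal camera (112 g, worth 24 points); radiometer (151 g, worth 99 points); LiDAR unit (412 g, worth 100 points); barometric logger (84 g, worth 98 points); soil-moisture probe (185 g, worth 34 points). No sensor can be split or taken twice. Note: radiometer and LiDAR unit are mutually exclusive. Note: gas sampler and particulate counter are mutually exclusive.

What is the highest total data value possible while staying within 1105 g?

443

Radio tag reader + particulate counter + gimbal camera + radiometer + barometric logger + soil-moisture probe uses 1087 of the 1105 g and totals 443.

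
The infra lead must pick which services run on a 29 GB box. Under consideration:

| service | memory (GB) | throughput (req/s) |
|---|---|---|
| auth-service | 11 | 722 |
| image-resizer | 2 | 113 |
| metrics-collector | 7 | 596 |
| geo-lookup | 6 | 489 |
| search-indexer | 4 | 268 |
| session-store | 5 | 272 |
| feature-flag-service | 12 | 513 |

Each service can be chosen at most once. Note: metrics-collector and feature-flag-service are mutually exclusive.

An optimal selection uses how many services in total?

4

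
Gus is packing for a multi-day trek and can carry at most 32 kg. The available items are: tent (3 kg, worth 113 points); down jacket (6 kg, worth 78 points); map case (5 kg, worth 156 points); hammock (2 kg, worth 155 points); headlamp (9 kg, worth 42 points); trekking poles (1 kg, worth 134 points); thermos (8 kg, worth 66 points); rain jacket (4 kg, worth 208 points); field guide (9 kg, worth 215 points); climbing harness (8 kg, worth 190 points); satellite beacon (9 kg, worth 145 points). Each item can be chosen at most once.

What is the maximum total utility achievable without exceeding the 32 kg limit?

1171

By utility per kg: trekking poles 134.00, hammock 77.50, rain jacket 52.00, tent 37.67 lead.
Tent + map case + hammock + trekking poles + rain jacket + field guide + climbing harness uses 32 of the 32 kg and totals 1171.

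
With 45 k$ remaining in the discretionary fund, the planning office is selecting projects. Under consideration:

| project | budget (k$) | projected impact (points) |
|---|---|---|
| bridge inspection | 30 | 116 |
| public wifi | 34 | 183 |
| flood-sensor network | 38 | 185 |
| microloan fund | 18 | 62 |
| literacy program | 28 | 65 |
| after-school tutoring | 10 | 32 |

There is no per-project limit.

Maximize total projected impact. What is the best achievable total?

215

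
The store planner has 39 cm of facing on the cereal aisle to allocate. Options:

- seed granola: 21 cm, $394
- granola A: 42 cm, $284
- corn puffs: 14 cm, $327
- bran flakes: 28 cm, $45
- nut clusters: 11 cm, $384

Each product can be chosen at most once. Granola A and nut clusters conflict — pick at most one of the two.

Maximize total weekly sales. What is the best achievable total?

778

A density-first pass picks corn puffs + nut clusters — 711 at 25 cm.
Replace corn puffs with seed granola: the trade gains 67 net, giving 778 at 32 cm.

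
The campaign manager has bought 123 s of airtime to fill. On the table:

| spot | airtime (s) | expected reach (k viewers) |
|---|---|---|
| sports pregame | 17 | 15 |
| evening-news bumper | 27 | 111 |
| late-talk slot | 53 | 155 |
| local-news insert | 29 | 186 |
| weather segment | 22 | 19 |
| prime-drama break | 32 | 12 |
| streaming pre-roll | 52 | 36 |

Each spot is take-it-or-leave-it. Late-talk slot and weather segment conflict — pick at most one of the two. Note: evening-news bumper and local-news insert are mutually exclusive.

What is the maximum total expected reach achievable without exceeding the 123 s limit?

By expected reach per s: local-news insert 6.41, evening-news bumper 4.11, late-talk slot 2.92 lead.
Best packing: sports pregame + late-talk slot + local-news insert — 99 s, 356 total.
Nothing else feasible within 123 s beats 356.

356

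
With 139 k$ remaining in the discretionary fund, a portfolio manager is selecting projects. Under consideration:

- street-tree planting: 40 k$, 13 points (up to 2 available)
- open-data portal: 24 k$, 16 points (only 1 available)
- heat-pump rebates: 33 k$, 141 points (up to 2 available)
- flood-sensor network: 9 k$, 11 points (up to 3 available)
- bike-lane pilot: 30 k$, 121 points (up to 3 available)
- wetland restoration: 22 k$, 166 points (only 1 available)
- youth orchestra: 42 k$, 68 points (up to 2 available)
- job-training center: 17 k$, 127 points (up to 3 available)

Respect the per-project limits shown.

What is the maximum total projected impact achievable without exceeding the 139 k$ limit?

829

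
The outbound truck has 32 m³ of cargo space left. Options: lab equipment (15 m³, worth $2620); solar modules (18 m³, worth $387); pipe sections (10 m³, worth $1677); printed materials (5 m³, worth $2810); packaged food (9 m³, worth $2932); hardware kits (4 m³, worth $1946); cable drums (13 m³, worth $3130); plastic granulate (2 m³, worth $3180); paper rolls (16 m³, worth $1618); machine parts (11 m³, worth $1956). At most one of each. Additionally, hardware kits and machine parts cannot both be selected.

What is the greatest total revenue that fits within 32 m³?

12545

By revenue per m³: plastic granulate 1590.00, printed materials 562.00, hardware kits 486.50 lead.
Pipe sections + printed materials + packaged food + hardware kits + plastic granulate uses 30 of the 32 m³ and totals 12545.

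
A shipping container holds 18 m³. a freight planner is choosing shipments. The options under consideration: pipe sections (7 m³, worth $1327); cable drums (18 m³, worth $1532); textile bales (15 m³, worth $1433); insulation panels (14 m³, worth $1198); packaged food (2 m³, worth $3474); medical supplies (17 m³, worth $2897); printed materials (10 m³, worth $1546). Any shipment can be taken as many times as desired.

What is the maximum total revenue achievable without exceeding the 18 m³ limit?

31266

9×packaged food uses 18 of the 18 m³ and totals 31266.
No other feasible combination exceeds 31266.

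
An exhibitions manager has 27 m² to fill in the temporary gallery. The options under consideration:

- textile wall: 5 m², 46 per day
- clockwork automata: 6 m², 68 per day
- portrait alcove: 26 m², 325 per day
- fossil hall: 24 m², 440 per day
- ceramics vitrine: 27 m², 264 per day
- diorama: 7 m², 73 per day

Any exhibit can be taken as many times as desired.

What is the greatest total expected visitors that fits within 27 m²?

The ratio ordering already packs tightly: fossil hall, 24 m², 440.

440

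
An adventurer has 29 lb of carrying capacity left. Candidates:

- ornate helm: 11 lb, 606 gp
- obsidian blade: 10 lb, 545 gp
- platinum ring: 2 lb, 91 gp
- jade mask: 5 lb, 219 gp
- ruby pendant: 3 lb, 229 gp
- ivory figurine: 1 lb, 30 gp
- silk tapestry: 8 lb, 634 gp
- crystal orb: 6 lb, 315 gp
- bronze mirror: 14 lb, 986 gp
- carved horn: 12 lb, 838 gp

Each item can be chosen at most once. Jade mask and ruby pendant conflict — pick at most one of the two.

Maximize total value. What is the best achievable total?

2053

Filling by ratio: platinum ring + ruby pendant + ivory figurine + silk tapestry + bronze mirror for 1970, with 1 lb left unused.
Replace platinum ring and ivory figurine and silk tapestry with carved horn: the trade gains 83 net, giving 2053 at 29 lb.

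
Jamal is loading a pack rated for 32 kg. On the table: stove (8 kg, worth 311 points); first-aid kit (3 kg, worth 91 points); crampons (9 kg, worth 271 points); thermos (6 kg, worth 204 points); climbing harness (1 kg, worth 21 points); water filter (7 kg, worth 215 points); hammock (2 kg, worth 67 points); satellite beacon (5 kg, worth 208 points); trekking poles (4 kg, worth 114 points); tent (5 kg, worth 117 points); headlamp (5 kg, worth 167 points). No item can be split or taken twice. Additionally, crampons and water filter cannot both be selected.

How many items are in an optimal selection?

6

The maximum utility within 32 kg is 1126.
stove + thermos + climbing harness + water filter + satellite beacon + headlamp hits 1126 at 32 kg.
Any selection reaching 1126 contains exactly 6 items.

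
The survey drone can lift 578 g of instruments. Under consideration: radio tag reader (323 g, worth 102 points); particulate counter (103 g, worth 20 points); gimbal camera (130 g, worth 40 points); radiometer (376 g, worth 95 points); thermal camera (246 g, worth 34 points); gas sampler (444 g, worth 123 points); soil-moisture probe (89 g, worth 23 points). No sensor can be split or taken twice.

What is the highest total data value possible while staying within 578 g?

The ratio ordering already packs tightly: radio tag reader + gimbal camera + soil-moisture probe, 542 g, 165.
The spare 36 g is too small for any remaining sensor, and no exchange beats 165.

165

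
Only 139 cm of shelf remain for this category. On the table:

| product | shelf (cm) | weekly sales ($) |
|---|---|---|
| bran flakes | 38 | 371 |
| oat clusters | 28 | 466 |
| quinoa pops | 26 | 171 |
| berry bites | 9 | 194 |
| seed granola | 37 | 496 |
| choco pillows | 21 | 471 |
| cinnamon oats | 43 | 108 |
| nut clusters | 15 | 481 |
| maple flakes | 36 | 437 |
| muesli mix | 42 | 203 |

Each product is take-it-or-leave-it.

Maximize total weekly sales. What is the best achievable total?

2351

By weekly sales per cm: nut clusters 32.07, choco pillows 22.43, berry bites 21.56, oat clusters 16.64 lead.
Taking the top-ratio products first gives oat clusters + quinoa pops + berry bites + seed granola + choco pillows + nut clusters for 2279 (136 cm).
The 35 cm tied up in quinoa pops and berry bites is better spent on maple flakes — total rises to 2351 (137 cm).
Next best is bran flakes + oat clusters + seed granola + choco pillows + nut clusters at 2285 (139 cm) — short by 66.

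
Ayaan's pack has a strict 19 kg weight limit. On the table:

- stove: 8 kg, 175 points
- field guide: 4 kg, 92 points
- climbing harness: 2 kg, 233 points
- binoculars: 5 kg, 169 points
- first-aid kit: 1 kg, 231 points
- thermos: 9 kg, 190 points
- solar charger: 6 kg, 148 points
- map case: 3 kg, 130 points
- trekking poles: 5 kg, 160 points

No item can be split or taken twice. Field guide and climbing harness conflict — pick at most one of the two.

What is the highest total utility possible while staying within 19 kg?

941

Filling by ratio: climbing harness + binoculars + first-aid kit + map case + trekking poles for 923, with 3 kg left unused.
Dropping map case frees 3 kg; slotting in solar charger (6 kg) lifts the total to 941 at 19 kg.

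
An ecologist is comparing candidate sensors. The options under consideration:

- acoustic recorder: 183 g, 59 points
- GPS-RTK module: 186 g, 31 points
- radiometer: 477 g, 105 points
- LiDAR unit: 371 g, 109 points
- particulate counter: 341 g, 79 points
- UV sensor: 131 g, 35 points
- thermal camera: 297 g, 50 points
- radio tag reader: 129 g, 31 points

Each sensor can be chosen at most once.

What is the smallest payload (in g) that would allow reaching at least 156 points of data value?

554

Look for the lowest-payload combination reaching 156.
Taking acoustic recorder + LiDAR unit gives 168 (≥ 156) for 554 g.
Any bundle with less than 554 g falls short of 156.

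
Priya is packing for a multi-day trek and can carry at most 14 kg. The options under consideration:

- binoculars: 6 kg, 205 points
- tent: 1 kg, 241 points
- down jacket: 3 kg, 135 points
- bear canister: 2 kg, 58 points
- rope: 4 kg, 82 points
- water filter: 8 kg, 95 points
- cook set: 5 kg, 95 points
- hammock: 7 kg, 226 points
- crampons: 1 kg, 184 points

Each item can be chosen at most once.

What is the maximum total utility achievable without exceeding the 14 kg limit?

A density-first pass picks binoculars + tent + down jacket + bear canister + crampons — 823 at 13 kg.
Dropping binoculars frees 6 kg; slotting in hammock (7 kg) lifts the total to 844 at 14 kg.

844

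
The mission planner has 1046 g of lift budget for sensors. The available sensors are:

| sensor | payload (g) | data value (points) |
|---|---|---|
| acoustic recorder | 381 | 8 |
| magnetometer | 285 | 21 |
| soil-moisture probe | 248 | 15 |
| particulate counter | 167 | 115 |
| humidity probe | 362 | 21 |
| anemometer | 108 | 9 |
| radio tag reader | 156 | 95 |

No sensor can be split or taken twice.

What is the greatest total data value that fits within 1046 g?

255

Best packing: magnetometer + soil-moisture probe + particulate counter + anemometer + radio tag reader — 964 g, 255 total.
Soil-moisture probe + particulate counter + humidity probe + anemometer + radio tag reader matches that 255 at 1041 g; no feasible combination exceeds it.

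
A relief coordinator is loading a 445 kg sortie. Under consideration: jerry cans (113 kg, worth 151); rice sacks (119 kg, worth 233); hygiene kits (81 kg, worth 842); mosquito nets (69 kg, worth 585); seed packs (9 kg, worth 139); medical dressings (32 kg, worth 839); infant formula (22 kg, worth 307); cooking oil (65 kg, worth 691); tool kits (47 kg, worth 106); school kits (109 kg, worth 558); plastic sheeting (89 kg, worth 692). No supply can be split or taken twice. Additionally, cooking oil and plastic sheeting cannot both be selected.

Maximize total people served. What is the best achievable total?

By people served per kg: medical dressings 26.22, seed packs 15.44, infant formula 13.95, cooking oil 10.63 lead.
Hygiene kits + mosquito nets + seed packs + medical dressings + infant formula + cooking oil + tool kits + school kits uses 434 of the 445 kg and totals 4067.

4067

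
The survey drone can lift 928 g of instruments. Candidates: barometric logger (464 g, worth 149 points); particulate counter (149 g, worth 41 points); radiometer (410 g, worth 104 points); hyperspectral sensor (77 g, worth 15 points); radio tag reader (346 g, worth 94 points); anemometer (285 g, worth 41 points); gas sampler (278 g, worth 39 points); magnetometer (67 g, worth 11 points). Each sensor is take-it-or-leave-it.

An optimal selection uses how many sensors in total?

3

The maximum data value within 928 g is 258.
One optimal bundle: barometric logger + hyperspectral sensor + radio tag reader (887 g).
Any selection reaching 258 contains exactly 3 sensors.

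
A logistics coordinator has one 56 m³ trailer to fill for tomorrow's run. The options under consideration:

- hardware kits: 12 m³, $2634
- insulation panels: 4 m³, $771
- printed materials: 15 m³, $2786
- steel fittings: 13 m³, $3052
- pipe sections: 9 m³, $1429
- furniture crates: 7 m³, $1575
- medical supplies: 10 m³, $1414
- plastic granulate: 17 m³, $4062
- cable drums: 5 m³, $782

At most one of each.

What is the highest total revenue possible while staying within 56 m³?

12246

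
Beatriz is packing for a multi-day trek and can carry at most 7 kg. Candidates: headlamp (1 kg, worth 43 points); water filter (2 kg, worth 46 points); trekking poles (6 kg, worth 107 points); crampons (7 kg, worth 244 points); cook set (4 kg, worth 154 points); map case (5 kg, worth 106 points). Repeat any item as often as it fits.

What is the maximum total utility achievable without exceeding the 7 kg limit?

301

Taking 7×headlamp: 7 kg used, 301 in utility.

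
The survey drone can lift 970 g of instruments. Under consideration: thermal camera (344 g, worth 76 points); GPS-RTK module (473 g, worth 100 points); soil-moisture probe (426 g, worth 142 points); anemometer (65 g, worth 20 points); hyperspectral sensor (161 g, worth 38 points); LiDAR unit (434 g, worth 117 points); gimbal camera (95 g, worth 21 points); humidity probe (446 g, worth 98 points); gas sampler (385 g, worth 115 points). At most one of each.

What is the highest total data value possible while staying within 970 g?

Density check — soil-moisture probe 0.33, anemometer 0.31, gas sampler 0.30, LiDAR unit 0.27 are the best per g.
The ratio heuristic lands on soil-moisture probe + anemometer + gas sampler (277) but leaves 94 g idle.
Replace anemometer and gas sampler with LiDAR unit + gimbal camera: the trade gains 3 net, giving 280 at 955 g.
No other feasible combination exceeds 280.

280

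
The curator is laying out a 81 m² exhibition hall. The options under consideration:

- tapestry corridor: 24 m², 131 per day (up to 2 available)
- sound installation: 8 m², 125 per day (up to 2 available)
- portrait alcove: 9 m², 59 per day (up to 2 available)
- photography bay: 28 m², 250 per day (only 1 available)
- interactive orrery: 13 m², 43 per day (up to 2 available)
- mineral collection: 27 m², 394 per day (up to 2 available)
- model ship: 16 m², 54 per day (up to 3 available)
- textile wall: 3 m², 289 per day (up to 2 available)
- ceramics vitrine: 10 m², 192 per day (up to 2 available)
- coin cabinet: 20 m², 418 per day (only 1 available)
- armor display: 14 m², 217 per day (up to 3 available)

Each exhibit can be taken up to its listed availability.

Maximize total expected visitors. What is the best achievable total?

Greedy by ratio would take 2×sound installation + 2×textile wall + 2×ceramics vitrine + coin cabinet + armor display: 76 m² used, total 1847.
Replace sound installation and armor display with mineral collection: the trade gains 52 net, giving 1899 at 81 m².

1899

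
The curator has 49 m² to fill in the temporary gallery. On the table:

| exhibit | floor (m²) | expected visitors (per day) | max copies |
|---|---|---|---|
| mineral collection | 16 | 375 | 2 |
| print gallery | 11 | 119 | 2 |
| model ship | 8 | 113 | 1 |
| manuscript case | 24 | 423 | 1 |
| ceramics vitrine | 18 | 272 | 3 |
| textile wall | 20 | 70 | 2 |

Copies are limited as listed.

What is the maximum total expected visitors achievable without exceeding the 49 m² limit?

911

The ratio heuristic lands on 2×mineral collection + model ship (863) but leaves 9 m² idle.
The 16 m² tied up in mineral collection is better spent on manuscript case — total rises to 911 (48 m²).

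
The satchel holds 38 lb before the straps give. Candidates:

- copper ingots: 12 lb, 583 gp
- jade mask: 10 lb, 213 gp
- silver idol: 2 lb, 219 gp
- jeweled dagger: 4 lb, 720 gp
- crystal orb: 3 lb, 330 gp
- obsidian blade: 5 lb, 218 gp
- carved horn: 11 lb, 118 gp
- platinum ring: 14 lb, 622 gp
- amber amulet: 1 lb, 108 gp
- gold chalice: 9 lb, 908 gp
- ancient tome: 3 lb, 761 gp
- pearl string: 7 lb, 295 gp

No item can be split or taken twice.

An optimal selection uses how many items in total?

The maximum value within 38 lb is 3739.
copper ingots + silver idol + jeweled dagger + crystal orb + obsidian blade + gold chalice + ancient tome hits 3739 at 38 lb.
Every optimal selection uses 7 items.

7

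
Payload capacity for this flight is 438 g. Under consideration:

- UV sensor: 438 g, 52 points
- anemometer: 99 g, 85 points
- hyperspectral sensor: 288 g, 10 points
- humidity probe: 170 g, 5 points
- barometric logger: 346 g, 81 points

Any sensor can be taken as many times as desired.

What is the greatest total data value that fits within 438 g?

Taking 4×anemometer: 396 g used, 340 in data value.
Every other selection either busts 438 g or fails to beat 340.

340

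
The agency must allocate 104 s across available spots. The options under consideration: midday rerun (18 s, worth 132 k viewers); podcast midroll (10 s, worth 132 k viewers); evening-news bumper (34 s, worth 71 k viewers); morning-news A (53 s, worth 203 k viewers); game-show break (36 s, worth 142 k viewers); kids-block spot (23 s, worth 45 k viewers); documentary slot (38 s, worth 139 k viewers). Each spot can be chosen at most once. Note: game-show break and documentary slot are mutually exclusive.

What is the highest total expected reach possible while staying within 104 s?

512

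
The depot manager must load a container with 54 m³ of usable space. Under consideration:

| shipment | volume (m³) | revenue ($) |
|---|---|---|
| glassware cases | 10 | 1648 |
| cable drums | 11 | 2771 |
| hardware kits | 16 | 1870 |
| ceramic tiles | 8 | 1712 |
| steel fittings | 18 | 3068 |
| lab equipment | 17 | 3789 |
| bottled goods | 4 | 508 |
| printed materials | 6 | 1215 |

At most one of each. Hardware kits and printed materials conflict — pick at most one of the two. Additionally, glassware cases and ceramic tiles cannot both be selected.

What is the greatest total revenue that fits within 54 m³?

11340

Taking cable drums + ceramic tiles + steel fittings + lab equipment: 54 m³ used, 11340 in revenue.
Runner-up cable drums + steel fittings + lab equipment + printed materials tops out at 10843.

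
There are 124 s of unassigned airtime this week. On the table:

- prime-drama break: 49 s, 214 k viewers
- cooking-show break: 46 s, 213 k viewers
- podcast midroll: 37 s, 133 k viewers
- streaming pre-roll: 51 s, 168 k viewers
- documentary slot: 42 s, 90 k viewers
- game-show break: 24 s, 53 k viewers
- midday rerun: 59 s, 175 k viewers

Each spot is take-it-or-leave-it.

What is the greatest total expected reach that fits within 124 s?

Best packing: prime-drama break + cooking-show break + game-show break — 119 s, 480 total.
No other feasible combination exceeds 480.

480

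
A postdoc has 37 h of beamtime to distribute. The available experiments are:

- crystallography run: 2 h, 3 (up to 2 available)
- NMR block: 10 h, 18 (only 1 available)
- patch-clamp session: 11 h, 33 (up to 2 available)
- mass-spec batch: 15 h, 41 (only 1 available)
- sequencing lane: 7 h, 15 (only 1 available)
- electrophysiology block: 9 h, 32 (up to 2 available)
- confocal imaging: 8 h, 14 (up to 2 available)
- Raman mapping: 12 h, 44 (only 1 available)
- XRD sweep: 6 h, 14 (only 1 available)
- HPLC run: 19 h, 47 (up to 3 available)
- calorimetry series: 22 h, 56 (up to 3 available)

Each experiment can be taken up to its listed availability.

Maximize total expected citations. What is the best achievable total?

123

Ranking by ratio (expected citations/h): Raman mapping 3.67, electrophysiology block 3.56, patch-clamp session 3.00, mass-spec batch 2.73.
The ratio heuristic lands on 2×electrophysiology block + Raman mapping + XRD sweep (122) but leaves 1 h idle.
The 6 h tied up in XRD sweep is better spent on sequencing lane — total rises to 123 (37 h).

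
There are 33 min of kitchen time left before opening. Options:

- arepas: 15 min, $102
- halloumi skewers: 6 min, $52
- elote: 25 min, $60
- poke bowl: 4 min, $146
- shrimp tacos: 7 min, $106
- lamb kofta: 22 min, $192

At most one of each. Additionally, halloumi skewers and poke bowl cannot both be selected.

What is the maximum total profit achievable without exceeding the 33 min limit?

444

Ranking by ratio (profit/min): poke bowl 36.50, shrimp tacos 15.14, lamb kofta 8.73.
Best packing: poke bowl + shrimp tacos + lamb kofta — 33 min, 444 total.
Nothing else feasible within 33 min beats 444.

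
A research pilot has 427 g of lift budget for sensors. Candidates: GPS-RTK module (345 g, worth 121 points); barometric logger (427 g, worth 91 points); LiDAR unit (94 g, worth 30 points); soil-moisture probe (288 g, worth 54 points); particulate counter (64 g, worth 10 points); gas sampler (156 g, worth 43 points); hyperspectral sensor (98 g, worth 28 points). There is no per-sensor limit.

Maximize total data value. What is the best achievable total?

The ratio ordering already packs tightly: GPS-RTK module + particulate counter, 409 g, 131.
Every other selection either busts 427 g or fails to beat 131.

131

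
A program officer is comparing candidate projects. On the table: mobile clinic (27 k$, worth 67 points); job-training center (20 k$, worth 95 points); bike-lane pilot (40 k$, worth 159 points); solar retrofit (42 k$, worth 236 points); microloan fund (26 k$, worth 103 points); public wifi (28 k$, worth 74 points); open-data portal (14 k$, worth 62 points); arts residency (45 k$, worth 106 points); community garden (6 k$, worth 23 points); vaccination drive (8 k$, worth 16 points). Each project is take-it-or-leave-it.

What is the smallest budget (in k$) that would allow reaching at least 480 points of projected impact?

102

Need the lightest bundle worth ≥ 480.
job-training center + bike-lane pilot + solar retrofit: 490 projected impact at 102 k$.
Below 102 k$ the best achievable stays under 480.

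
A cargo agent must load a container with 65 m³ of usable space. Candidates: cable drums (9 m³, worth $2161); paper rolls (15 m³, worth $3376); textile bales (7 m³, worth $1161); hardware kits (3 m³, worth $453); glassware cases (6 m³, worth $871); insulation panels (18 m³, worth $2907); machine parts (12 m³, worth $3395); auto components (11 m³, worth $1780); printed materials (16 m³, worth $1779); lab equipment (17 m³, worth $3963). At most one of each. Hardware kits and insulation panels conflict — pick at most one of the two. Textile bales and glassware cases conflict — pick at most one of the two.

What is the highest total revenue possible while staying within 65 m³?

14675

Ranking by ratio (revenue/m³): machine parts 282.92, cable drums 240.11, lab equipment 233.12.
The ratio heuristic lands on cable drums + paper rolls + textile bales + hardware kits + machine parts + lab equipment (14509) but leaves 2 m³ idle.
Replace textile bales and hardware kits with auto components: the trade gains 166 net, giving 14675 at 64 m³.
Next best is cable drums + paper rolls + textile bales + hardware kits + machine parts + lab equipment at 14509 (63 m³) — short by 166.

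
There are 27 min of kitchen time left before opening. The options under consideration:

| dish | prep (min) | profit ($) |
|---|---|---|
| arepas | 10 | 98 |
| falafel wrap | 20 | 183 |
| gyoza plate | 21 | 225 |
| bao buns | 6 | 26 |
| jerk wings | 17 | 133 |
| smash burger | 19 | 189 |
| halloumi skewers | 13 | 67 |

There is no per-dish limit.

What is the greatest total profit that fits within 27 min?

251

The ratio ordering already packs tightly: gyoza plate + bao buns, 27 min, 251.
That's the maximum — no swap from here does better than 251.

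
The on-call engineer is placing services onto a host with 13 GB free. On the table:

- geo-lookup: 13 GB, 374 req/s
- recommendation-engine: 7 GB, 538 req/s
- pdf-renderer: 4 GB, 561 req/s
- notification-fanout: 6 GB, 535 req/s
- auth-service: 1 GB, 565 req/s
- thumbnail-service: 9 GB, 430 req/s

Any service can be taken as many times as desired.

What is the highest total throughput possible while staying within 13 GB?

7345

13×auth-service uses 13 of the 13 GB and totals 7345.
Every other selection either busts 13 GB or fails to beat 7345.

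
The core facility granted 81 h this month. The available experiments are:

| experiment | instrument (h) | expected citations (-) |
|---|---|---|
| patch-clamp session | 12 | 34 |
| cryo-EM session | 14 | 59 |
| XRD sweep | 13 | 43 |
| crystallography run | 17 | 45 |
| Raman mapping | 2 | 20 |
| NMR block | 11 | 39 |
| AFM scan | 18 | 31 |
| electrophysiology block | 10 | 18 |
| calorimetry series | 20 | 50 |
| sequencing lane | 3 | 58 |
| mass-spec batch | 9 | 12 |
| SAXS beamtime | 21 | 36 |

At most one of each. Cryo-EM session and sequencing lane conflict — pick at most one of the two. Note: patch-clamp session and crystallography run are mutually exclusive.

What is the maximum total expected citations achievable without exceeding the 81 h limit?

Best packing: patch-clamp session + XRD sweep + Raman mapping + NMR block + AFM scan + calorimetry series + sequencing lane — 79 h, 275 total.

275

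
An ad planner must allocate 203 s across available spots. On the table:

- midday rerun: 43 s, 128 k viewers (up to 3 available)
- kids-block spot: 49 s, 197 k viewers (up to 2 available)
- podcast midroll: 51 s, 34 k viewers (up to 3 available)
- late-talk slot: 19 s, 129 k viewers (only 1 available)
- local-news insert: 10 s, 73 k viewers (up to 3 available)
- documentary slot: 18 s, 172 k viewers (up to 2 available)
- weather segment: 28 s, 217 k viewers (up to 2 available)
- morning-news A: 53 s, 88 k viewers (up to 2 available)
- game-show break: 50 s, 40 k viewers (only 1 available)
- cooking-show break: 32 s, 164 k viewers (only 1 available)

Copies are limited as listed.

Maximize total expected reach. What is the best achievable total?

1358

A density-first pass picks late-talk slot + 3×local-news insert + 2×documentary slot + 2×weather segment + cooking-show break — 1290 at 173 s.
Dropping late-talk slot frees 19 s; slotting in kids-block spot (49 s) lifts the total to 1358 at 203 s.
Nothing else within 203 s beats 1358.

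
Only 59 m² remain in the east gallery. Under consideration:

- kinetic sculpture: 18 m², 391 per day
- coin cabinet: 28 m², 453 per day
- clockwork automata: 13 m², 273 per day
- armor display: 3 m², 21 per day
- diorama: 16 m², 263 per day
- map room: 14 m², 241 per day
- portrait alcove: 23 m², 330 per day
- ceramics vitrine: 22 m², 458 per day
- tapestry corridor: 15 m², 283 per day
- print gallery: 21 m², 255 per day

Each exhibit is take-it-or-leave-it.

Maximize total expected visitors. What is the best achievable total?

1153

Density check — kinetic sculpture 21.72, clockwork automata 21.00, ceramics vitrine 20.82 are the best per m².
Filling by ratio: kinetic sculpture + clockwork automata + armor display + ceramics vitrine for 1143, with 3 m² left unused.
The 13 m² tied up in clockwork automata is better spent on tapestry corridor — total rises to 1153 (58 m²).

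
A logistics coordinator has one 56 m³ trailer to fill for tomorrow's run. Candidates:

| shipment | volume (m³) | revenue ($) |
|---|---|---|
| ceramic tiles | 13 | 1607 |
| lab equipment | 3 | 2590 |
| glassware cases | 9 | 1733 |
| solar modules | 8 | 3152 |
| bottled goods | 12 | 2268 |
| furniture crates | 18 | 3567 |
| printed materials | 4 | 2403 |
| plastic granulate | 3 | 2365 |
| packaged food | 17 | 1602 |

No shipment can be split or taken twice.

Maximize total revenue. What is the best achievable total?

16345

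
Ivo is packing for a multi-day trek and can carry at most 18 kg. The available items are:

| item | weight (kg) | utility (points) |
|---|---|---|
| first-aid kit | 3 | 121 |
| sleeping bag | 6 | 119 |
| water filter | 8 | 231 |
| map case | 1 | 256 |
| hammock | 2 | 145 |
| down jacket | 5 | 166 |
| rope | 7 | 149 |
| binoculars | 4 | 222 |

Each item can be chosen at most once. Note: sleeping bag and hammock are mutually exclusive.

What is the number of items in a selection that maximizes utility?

Optimal total is 975.
For example first-aid kit + water filter + map case + hammock + binoculars achieves it, using 18 kg.
Every optimal selection uses 5 items.

5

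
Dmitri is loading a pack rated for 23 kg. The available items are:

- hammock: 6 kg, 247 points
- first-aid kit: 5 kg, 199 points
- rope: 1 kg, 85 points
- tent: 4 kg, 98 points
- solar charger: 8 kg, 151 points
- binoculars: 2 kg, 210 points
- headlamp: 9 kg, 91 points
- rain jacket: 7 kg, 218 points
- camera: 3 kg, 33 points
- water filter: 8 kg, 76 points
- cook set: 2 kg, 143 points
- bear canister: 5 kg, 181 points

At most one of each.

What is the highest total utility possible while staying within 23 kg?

1102

Greedy by ratio would take hammock + first-aid kit + rope + binoculars + cook set + bear canister: 21 kg used, total 1065.
Replace bear canister with rain jacket: the trade gains 37 net, giving 1102 at 23 kg.
Nothing else within 23 kg beats 1102.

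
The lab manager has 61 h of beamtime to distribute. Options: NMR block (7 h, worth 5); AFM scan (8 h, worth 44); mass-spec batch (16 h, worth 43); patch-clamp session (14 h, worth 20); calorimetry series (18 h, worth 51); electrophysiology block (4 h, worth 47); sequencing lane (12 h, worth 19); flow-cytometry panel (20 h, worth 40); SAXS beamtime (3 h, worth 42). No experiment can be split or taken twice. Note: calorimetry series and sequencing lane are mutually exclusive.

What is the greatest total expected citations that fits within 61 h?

232

Best packing: NMR block + AFM scan + mass-spec batch + calorimetry series + electrophysiology block + SAXS beamtime — 56 h, 232 total.
The spare 5 h is too small for any remaining experiment, and no feasible exchange beats 232.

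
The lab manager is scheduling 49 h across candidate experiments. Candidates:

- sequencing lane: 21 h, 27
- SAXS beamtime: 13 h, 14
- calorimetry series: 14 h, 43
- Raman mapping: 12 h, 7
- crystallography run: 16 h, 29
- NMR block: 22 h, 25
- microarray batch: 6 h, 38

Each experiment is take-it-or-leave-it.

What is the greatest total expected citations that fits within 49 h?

Taking SAXS beamtime + calorimetry series + crystallography run + microarray batch: 49 h used, 124 in expected citations.
That's the maximum — no swap from here does better than 124.

124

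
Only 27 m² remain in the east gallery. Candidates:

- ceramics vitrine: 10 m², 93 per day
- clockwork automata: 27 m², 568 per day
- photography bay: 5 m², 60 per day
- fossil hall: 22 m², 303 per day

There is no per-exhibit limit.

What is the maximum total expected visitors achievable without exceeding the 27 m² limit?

568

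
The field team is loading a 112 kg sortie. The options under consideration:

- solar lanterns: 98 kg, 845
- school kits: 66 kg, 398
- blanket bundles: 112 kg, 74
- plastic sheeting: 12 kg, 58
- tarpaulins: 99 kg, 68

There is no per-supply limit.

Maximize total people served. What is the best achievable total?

903

By people served per kg: solar lanterns 8.62, school kits 6.03, plastic sheeting 4.83 lead.
Best packing: solar lanterns + plastic sheeting — 110 kg, 903 total.
That's the maximum — no swap from here does better than 903.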